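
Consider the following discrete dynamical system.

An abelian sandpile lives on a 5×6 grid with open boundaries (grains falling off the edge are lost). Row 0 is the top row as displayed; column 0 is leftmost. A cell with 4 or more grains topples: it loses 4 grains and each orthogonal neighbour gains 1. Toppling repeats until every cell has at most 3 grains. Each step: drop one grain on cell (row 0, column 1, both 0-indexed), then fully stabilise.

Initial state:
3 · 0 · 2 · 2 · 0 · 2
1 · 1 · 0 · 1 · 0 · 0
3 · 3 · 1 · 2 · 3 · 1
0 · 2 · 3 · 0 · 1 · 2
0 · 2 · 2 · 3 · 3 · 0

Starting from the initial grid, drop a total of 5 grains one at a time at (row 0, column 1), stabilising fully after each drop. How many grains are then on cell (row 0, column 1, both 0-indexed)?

2

gen 0: 3 · 0 · 2 · 2 · 0 · 2
1 · 1 · 0 · 1 · 0 · 0
3 · 3 · 1 · 2 · 3 · 1
0 · 2 · 3 · 0 · 1 · 2
0 · 2 · 2 · 3 · 3 · 0
gen 1: 3 · 1 · 2 · 2 · 0 · 2
1 · 1 · 0 · 1 · 0 · 0
3 · 3 · 1 · 2 · 3 · 1
0 · 2 · 3 · 0 · 1 · 2
0 · 2 · 2 · 3 · 3 · 0
gen 2: 3 · 2 · 2 · 2 · 0 · 2
1 · 1 · 0 · 1 · 0 · 0
3 · 3 · 1 · 2 · 3 · 1
0 · 2 · 3 · 0 · 1 · 2
0 · 2 · 2 · 3 · 3 · 0
gen 3: 3 · 3 · 2 · 2 · 0 · 2
1 · 1 · 0 · 1 · 0 · 0
3 · 3 · 1 · 2 · 3 · 1
0 · 2 · 3 · 0 · 1 · 2
0 · 2 · 2 · 3 · 3 · 0
gen 4: 0 · 1 · 3 · 2 · 0 · 2
2 · 2 · 0 · 1 · 0 · 0
3 · 3 · 1 · 2 · 3 · 1
0 · 2 · 3 · 0 · 1 · 2
0 · 2 · 2 · 3 · 3 · 0
gen 5: 0 · 2 · 3 · 2 · 0 · 2
2 · 2 · 0 · 1 · 0 · 0
3 · 3 · 1 · 2 · 3 · 1
0 · 2 · 3 · 0 · 1 · 2
0 · 2 · 2 · 3 · 3 · 0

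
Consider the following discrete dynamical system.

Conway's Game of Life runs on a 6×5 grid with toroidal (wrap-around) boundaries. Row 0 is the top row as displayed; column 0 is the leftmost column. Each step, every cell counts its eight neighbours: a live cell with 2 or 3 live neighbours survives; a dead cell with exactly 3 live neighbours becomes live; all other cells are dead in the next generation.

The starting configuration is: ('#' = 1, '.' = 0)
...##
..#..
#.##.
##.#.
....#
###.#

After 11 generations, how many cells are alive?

gen 0: ...##
..#..
#.##.
##.#.
....#
###.#
gen 1: ....#
.##..
#..#.
##.#.
.....
.##..
gen 2: #..#.
#####
#..#.
###..
#....
.....
gen 3: #..#.
.....
.....
#.#..
#....
....#
gen 4: ....#
.....
.....
.#...
##..#
#...#
gen 5: #...#
.....
.....
.#...
.#..#
.#.#.
gen 6: #...#
.....
.....
#....
.#...
.###.
gen 7: #####
.....
.....
.....
##...
.####
gen 8: .....
#####
.....
.....
##.##
.....
gen 9: #####
#####
#####
#...#
#...#
#...#
gen 10: .....
.....
.....
..#..
.#.#.
..#..
gen 11: .....
.....
.....
..#..
.#.#.
..#..

4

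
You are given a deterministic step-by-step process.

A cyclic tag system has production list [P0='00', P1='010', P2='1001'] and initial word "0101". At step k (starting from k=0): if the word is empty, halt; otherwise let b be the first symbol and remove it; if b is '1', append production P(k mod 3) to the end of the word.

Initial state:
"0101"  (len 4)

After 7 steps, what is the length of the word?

k=0  "0101"  (len 4)
k=1  "101"  (len 3)
k=2  "01010"  (len 5)
k=3  "1010"  (len 4)
k=4  "01000"  (len 5)
k=5  "1000"  (len 4)
k=6  "0001001"  (len 7)
k=7  "001001"  (len 6)

6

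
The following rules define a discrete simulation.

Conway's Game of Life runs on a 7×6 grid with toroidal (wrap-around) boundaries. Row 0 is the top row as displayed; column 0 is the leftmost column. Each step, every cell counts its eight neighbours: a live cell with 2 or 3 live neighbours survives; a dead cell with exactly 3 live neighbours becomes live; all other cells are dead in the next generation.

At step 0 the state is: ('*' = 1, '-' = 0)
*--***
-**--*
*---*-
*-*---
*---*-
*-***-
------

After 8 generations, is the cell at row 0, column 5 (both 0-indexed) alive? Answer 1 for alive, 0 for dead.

[0] *--***
-**--*
*---*-
*-*---
*---*-
*-***-
------
[1] ******
-**---
*-**--
*--*--
*-*-*-
-*-**-
***---
[2] ----**
------
*--*--
*---*-
*-*-*-
----*-
------
[3] ------
----**
-----*
*---*-
-*--*-
---*-*
----**
[4] ------
----**
*-----
*---*-
*--**-
*--*-*
----**
[5] ------
-----*
*---*-
**-**-
**-*--
*--*--
*---**
[6] *---*-
-----*
**-**-
---**-
---*--
--**--
*---**
[7] *---*-
-*-*--
*-**--
-----*
------
--**-*
**--*-
[8] *-***-
**-***
*****-
------
----*-
******
***-*-

0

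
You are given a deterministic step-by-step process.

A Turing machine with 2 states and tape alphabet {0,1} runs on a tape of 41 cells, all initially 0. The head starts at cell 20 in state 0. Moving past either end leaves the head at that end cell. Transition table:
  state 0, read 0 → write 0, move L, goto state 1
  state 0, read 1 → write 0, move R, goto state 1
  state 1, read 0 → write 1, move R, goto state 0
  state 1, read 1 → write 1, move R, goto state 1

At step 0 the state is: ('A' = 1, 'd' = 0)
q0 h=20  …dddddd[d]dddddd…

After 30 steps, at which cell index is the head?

0) q0 h=20  …dddddd[d]dddddd…
1) q1 h=19  …dddddd[d]dddddd…
2) q0 h=20  …dddddA[d]dddddd…
3) q1 h=19  …dddddd[A]dddddd…
4) q1 h=20  …dddddA[d]dddddd…
5) q0 h=21  …ddddAA[d]dddddd…
6) q1 h=20  …dddddA[A]dddddd…
7) q1 h=21  …ddddAA[d]dddddd…
8) q0 h=22  …dddAAA[d]dddddd…
9) q1 h=21  …ddddAA[A]dddddd…
10) q1 h=22  …dddAAA[d]dddddd…
11) q0 h=23  …ddAAAA[d]dddddd…
12) q1 h=22  …dddAAA[A]dddddd…
13) q1 h=23  …ddAAAA[d]dddddd…
14) q0 h=24  …dAAAAA[d]dddddd…
15) q1 h=23  …ddAAAA[A]dddddd…
16) q1 h=24  …dAAAAA[d]dddddd…
17) q0 h=25  …AAAAAA[d]dddddd…
18) q1 h=24  …dAAAAA[A]dddddd…
19) q1 h=25  …AAAAAA[d]dddddd…
20) q0 h=26  …AAAAAA[d]dddddd…
21) q1 h=25  …AAAAAA[A]dddddd…
22) q1 h=26  …AAAAAA[d]dddddd…
23) q0 h=27  …AAAAAA[d]dddddd…
24) q1 h=26  …AAAAAA[A]dddddd…
25) q1 h=27  …AAAAAA[d]dddddd…
26) q0 h=28  …AAAAAA[d]dddddd…
27) q1 h=27  …AAAAAA[A]dddddd…
28) q1 h=28  …AAAAAA[d]dddddd…
29) q0 h=29  …AAAAAA[d]dddddd…
30) q1 h=28  …AAAAAA[A]dddddd…

28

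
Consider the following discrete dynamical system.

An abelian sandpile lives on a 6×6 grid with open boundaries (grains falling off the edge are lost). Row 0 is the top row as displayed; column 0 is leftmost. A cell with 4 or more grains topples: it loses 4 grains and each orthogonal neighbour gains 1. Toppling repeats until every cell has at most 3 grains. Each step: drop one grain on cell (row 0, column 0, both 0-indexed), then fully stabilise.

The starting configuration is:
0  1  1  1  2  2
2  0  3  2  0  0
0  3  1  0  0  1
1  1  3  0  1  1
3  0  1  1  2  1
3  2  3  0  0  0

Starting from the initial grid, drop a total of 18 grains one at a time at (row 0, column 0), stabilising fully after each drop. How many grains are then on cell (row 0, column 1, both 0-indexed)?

step 0: 0  1  1  1  2  2
2  0  3  2  0  0
0  3  1  0  0  1
1  1  3  0  1  1
3  0  1  1  2  1
3  2  3  0  0  0
step 1: 1  1  1  1  2  2
2  0  3  2  0  0
0  3  1  0  0  1
1  1  3  0  1  1
3  0  1  1  2  1
3  2  3  0  0  0
step 2: 2  1  1  1  2  2
2  0  3  2  0  0
0  3  1  0  0  1
1  1  3  0  1  1
3  0  1  1  2  1
3  2  3  0  0  0
step 3: 3  1  1  1  2  2
2  0  3  2  0  0
0  3  1  0  0  1
1  1  3  0  1  1
3  0  1  1  2  1
3  2  3  0  0  0
step 4: 0  2  1  1  2  2
3  0  3  2  0  0
0  3  1  0  0  1
1  1  3  0  1  1
3  0  1  1  2  1
3  2  3  0  0  0
step 5: 1  2  1  1  2  2
3  0  3  2  0  0
0  3  1  0  0  1
1  1  3  0  1  1
3  0  1  1  2  1
3  2  3  0  0  0
step 6: 2  2  1  1  2  2
3  0  3  2  0  0
0  3  1  0  0  1
1  1  3  0  1  1
3  0  1  1  2  1
3  2  3  0  0  0
step 7: 3  2  1  1  2  2
3  0  3  2  0  0
0  3  1  0  0  1
1  1  3  0  1  1
3  0  1  1  2  1
3  2  3  0  0  0
step 8: 1  3  1  1  2  2
0  1  3  2  0  0
1  3  1  0  0  1
1  1  3  0  1  1
3  0  1  1  2  1
3  2  3  0  0  0
step 9: 2  3  1  1  2  2
0  1  3  2  0  0
1  3  1  0  0  1
1  1  3  0  1  1
3  0  1  1  2  1
3  2  3  0  0  0
step 10: 3  3  1  1  2  2
0  1  3  2  0  0
1  3  1  0  0  1
1  1  3  0  1  1
3  0  1  1  2  1
3  2  3  0  0  0
step 11: 1  0  2  1  2  2
1  2  3  2  0  0
1  3  1  0  0  1
1  1  3  0  1  1
3  0  1  1  2  1
3  2  3  0  0  0
step 12: 2  0  2  1  2  2
1  2  3  2  0  0
1  3  1  0  0  1
1  1  3  0  1  1
3  0  1  1  2  1
3  2  3  0  0  0
step 13: 3  0  2  1  2  2
1  2  3  2  0  0
1  3  1  0  0  1
1  1  3  0  1  1
3  0  1  1  2  1
3  2  3  0  0  0
step 14: 0  1  2  1  2  2
2  2  3  2  0  0
1  3  1  0  0  1
1  1  3  0  1  1
3  0  1  1  2  1
3  2  3  0  0  0
step 15: 1  1  2  1  2  2
2  2  3  2  0  0
1  3  1  0  0  1
1  1  3  0  1  1
3  0  1  1  2  1
3  2  3  0  0  0
step 16: 2  1  2  1  2  2
2  2  3  2  0  0
1  3  1  0  0  1
1  1  3  0  1  1
3  0  1  1  2  1
3  2  3  0  0  0
step 17: 3  1  2  1  2  2
2  2  3  2  0  0
1  3  1  0  0  1
1  1  3  0  1  1
3  0  1  1  2  1
3  2  3  0  0  0
step 18: 0  2  2  1  2  2
3  2  3  2  0  0
1  3  1  0  0  1
1  1  3  0  1  1
3  0  1  1  2  1
3  2  3  0  0  0

2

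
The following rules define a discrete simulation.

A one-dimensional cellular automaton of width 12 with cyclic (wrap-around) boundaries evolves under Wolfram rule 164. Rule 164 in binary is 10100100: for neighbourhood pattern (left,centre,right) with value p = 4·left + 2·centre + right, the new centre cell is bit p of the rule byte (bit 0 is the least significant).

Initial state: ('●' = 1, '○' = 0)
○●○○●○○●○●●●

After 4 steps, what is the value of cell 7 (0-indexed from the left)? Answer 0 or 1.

0

0) ○●○○●○○●○●●●
1) ●●○○●○○●●○●○
2) ○○○○●○○○○●●●
3) ○○○○●○○○○○●○
4) ○○○○●○○○○○●○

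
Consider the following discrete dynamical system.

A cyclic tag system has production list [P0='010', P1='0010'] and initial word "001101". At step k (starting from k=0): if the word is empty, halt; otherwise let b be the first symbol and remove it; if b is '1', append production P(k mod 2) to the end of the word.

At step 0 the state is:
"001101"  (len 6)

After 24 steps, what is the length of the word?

t=0: "001101"  (len 6)
t=1: "01101"  (len 5)
t=2: "1101"  (len 4)
t=3: "101010"  (len 6)
t=4: "010100010"  (len 9)
t=5: "10100010"  (len 8)
t=6: "01000100010"  (len 11)
t=7: "1000100010"  (len 10)
t=8: "0001000100010"  (len 13)
t=9: "001000100010"  (len 12)
t=10: "01000100010"  (len 11)
t=11: "1000100010"  (len 10)
t=12: "0001000100010"  (len 13)
t=13: "001000100010"  (len 12)
t=14: "01000100010"  (len 11)
t=15: "1000100010"  (len 10)
t=16: "0001000100010"  (len 13)
t=17: "001000100010"  (len 12)
t=18: "01000100010"  (len 11)
t=19: "1000100010"  (len 10)
t=20: "0001000100010"  (len 13)
t=21: "001000100010"  (len 12)
t=22: "01000100010"  (len 11)
t=23: "1000100010"  (len 10)
t=24: "0001000100010"  (len 13)

13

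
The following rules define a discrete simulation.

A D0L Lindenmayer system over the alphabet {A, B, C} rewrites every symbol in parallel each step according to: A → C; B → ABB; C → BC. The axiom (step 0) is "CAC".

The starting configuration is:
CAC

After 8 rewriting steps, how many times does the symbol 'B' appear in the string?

1130

k=0  CAC
k=1  BCCBC
k=2  ABBBCBCABBBC
k=3  CABBABBABBBCABBBCCABBABBABBBC
k=4  BCCABBABBCABBABBCABBABBABBBCCABBABBABBBCBCCABBABBCABBABBCABBABBABBBC
k=5  ABBBCBCCABBABBCABBABBBCCABBABBCABBABBBCCABBABBCABBABBCABBA…CABBABBCABBABBBCCABBABBCABBABBBCCABBABBCABBABBCABBABBABBBC  (len 158)
k=6  CABBABBABBBCABBBCBCCABBABBCABBABBBCCABBABBCABBABBABBBCBCCA…CABBABBCABBABBBCCABBABBCABBABBBCCABBABBCABBABBCABBABBABBBC  (len 367)
k=7  BCCABBABBCABBABBCABBABBABBBCCABBABBABBBCABBBCBCCABBABBCABB…CABBABBCABBABBBCCABBABBCABBABBBCCABBABBCABBABBCABBABBABBBC  (len 853)
k=8  ABBBCBCCABBABBCABBABBBCCABBABBCABBABBBCCABBABBCABBABBCABBA…CABBABBCABBABBBCCABBABBCABBABBBCCABBABBCABBABBCABBABBABBBC  (len 1983)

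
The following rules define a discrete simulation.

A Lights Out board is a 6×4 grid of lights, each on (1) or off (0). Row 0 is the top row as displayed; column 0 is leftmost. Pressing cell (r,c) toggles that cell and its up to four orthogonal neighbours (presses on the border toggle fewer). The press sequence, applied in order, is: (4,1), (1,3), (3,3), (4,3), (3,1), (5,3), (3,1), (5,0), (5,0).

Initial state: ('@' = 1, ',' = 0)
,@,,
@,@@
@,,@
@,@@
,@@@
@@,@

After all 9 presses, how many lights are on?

k=0  ,@,,
@,@@
@,,@
@,@@
,@@@
@@,@
k=1  ,@,,
@,@@
@,,@
@@@@
@,,@
@,,@
k=2  ,@,@
@,,,
@,,,
@@@@
@,,@
@,,@
k=3  ,@,@
@,,,
@,,@
@@,,
@,,,
@,,@
k=4  ,@,@
@,,,
@,,@
@@,@
@,@@
@,,,
k=5  ,@,@
@,,,
@@,@
,,@@
@@@@
@,,,
k=6  ,@,@
@,,,
@@,@
,,@@
@@@,
@,@@
k=7  ,@,@
@,,,
@,,@
@@,@
@,@,
@,@@
k=8  ,@,@
@,,,
@,,@
@@,@
,,@,
,@@@
k=9  ,@,@
@,,,
@,,@
@@,@
@,@,
@,@@

13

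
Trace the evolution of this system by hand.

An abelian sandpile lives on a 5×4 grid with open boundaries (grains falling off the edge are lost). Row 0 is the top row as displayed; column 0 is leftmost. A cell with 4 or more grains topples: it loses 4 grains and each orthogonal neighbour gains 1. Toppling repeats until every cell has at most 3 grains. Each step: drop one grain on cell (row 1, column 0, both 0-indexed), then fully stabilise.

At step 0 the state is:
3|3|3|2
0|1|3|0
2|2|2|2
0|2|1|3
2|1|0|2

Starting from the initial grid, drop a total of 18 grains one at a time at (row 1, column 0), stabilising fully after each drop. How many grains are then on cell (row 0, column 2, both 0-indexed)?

0) 3|3|3|2
0|1|3|0
2|2|2|2
0|2|1|3
2|1|0|2
1) 3|3|3|2
1|1|3|0
2|2|2|2
0|2|1|3
2|1|0|2
2) 3|3|3|2
2|1|3|0
2|2|2|2
0|2|1|3
2|1|0|2
3) 3|3|3|2
3|1|3|0
2|2|2|2
0|2|1|3
2|1|0|2
4) 1|2|1|3
2|0|1|1
3|3|3|2
0|2|1|3
2|1|0|2
5) 1|2|1|3
3|0|1|1
3|3|3|2
0|2|1|3
2|1|0|2
6) 2|2|1|3
1|2|2|1
1|1|0|3
1|3|2|3
2|1|0|2
7) 2|2|1|3
2|2|2|1
1|1|0|3
1|3|2|3
2|1|0|2
8) 2|2|1|3
3|2|2|1
1|1|0|3
1|3|2|3
2|1|0|2
9) 3|2|1|3
0|3|2|1
2|1|0|3
1|3|2|3
2|1|0|2
10) 3|2|1|3
1|3|2|1
2|1|0|3
1|3|2|3
2|1|0|2
11) 3|2|1|3
2|3|2|1
2|1|0|3
1|3|2|3
2|1|0|2
12) 3|2|1|3
3|3|2|1
2|1|0|3
1|3|2|3
2|1|0|2
13) 1|0|2|3
2|1|3|1
3|2|0|3
1|3|2|3
2|1|0|2
14) 1|0|2|3
3|1|3|1
3|2|0|3
1|3|2|3
2|1|0|2
15) 2|0|2|3
1|2|3|1
0|3|0|3
2|3|2|3
2|1|0|2
16) 2|0|2|3
2|2|3|1
0|3|0|3
2|3|2|3
2|1|0|2
17) 2|0|2|3
3|2|3|1
0|3|0|3
2|3|2|3
2|1|0|2
18) 3|0|2|3
0|3|3|1
1|3|0|3
2|3|2|3
2|1|0|2

2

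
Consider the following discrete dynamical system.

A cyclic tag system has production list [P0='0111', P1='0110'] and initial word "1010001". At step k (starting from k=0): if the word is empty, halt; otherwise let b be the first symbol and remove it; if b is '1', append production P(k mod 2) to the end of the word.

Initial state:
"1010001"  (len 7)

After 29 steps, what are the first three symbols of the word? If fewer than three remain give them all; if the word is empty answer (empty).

110

t=0: "1010001"  (len 7)
t=1: "0100010111"  (len 10)
t=2: "100010111"  (len 9)
t=3: "000101110111"  (len 12)
t=4: "00101110111"  (len 11)
t=5: "0101110111"  (len 10)
t=6: "101110111"  (len 9)
t=7: "011101110111"  (len 12)
t=8: "11101110111"  (len 11)
t=9: "11011101110111"  (len 14)
t=10: "10111011101110110"  (len 17)
t=11: "01110111011101100111"  (len 20)
t=12: "1110111011101100111"  (len 19)
t=13: "1101110111011001110111"  (len 22)
t=14: "1011101110110011101110110"  (len 25)
t=15: "0111011101100111011101100111"  (len 28)
t=16: "111011101100111011101100111"  (len 27)
t=17: "110111011001110111011001110111"  (len 30)
t=18: "101110110011101110110011101110110"  (len 33)
t=19: "011101100111011101100111011101100111"  (len 36)
t=20: "11101100111011101100111011101100111"  (len 35)
t=21: "11011001110111011001110111011001110111"  (len 38)
t=22: "10110011101110110011101110110011101110110"  (len 41)
t=23: "01100111011101100111011101100111011101100111"  (len 44)
t=24: "1100111011101100111011101100111011101100111"  (len 43)
t=25: "1001110111011001110111011001110111011001110111"  (len 46)
t=26: "0011101110110011101110110011101110110011101110110"  (len 49)
t=27: "011101110110011101110110011101110110011101110110"  (len 48)
t=28: "11101110110011101110110011101110110011101110110"  (len 47)
t=29: "11011101100111011101100111011101100111011101100111"  (len 50)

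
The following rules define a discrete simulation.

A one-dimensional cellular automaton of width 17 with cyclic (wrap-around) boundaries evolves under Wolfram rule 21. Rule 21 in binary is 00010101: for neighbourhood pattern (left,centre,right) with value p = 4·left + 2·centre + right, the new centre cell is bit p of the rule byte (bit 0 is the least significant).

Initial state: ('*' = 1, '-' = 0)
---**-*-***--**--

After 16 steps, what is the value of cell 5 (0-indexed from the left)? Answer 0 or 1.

1

step 0: ---**-*-***--**--
step 1: **----*----*---**
step 2: --***-****-***---
step 3: *-------------***
step 4: -************----
step 5: -------------****
step 6: ************-----
step 7: ------------****-
step 8: ***********-----*
step 9: -----------****--
step 10: **********-----**
step 11: ----------****---
step 12: *********-----***
step 13: ---------****----
step 14: ********-----****
step 15: --------****-----
step 16: *******-----*****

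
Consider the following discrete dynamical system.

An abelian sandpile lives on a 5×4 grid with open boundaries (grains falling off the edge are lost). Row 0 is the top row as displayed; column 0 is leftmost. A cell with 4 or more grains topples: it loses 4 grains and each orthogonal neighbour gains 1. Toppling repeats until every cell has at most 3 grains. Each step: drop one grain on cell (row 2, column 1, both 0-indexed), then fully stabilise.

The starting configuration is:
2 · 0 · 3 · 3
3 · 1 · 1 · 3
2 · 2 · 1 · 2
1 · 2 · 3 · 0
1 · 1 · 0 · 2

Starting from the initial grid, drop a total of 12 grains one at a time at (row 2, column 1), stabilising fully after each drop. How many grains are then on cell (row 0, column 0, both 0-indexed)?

3

t=0: 2 · 0 · 3 · 3
3 · 1 · 1 · 3
2 · 2 · 1 · 2
1 · 2 · 3 · 0
1 · 1 · 0 · 2
t=1: 2 · 0 · 3 · 3
3 · 1 · 1 · 3
2 · 3 · 1 · 2
1 · 2 · 3 · 0
1 · 1 · 0 · 2
t=2: 2 · 0 · 3 · 3
3 · 2 · 1 · 3
3 · 0 · 2 · 2
1 · 3 · 3 · 0
1 · 1 · 0 · 2
t=3: 2 · 0 · 3 · 3
3 · 2 · 1 · 3
3 · 1 · 2 · 2
1 · 3 · 3 · 0
1 · 1 · 0 · 2
t=4: 2 · 0 · 3 · 3
3 · 2 · 1 · 3
3 · 2 · 2 · 2
1 · 3 · 3 · 0
1 · 1 · 0 · 2
t=5: 2 · 0 · 3 · 3
3 · 2 · 1 · 3
3 · 3 · 2 · 2
1 · 3 · 3 · 0
1 · 1 · 0 · 2
t=6: 3 · 1 · 3 · 3
1 · 1 · 3 · 3
2 · 0 · 1 · 3
3 · 2 · 1 · 1
1 · 2 · 1 · 2
t=7: 3 · 1 · 3 · 3
1 · 1 · 3 · 3
2 · 1 · 1 · 3
3 · 2 · 1 · 1
1 · 2 · 1 · 2
t=8: 3 · 1 · 3 · 3
1 · 1 · 3 · 3
2 · 2 · 1 · 3
3 · 2 · 1 · 1
1 · 2 · 1 · 2
t=9: 3 · 1 · 3 · 3
1 · 1 · 3 · 3
2 · 3 · 1 · 3
3 · 2 · 1 · 1
1 · 2 · 1 · 2
t=10: 3 · 1 · 3 · 3
1 · 2 · 3 · 3
3 · 0 · 2 · 3
3 · 3 · 1 · 1
1 · 2 · 1 · 2
t=11: 3 · 1 · 3 · 3
1 · 2 · 3 · 3
3 · 1 · 2 · 3
3 · 3 · 1 · 1
1 · 2 · 1 · 2
t=12: 3 · 1 · 3 · 3
1 · 2 · 3 · 3
3 · 2 · 2 · 3
3 · 3 · 1 · 1
1 · 2 · 1 · 2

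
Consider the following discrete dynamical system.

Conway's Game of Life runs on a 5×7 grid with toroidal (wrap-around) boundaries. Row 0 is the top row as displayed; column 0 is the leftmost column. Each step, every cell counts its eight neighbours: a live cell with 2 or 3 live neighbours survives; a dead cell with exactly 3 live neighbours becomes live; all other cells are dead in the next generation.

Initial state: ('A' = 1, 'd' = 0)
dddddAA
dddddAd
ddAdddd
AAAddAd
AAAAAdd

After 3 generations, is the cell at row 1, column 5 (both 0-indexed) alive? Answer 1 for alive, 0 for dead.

0

0) dddddAA
dddddAd
ddAdddd
AAAddAd
AAAAAdd
1) AAAAdAA
dddddAA
ddAdddA
AdddAdA
dddAAdd
2) AAAAddd
dddAAdd
ddddddd
AdddAdA
ddddddd
3) dAAAAdd
dAdAAdd
dddAAAd
ddddddd
ddAAddA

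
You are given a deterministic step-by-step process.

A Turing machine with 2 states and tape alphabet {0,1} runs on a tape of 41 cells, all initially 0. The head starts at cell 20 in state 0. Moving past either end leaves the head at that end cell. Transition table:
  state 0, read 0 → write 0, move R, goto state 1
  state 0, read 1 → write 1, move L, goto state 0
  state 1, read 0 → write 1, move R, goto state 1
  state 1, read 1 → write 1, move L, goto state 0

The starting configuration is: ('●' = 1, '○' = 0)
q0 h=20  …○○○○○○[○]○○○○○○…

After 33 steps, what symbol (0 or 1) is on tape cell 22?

1

0) q0 h=20  …○○○○○○[○]○○○○○○…
1) q1 h=21  …○○○○○○[○]○○○○○○…
2) q1 h=22  …○○○○○●[○]○○○○○○…
3) q1 h=23  …○○○○●●[○]○○○○○○…
4) q1 h=24  …○○○●●●[○]○○○○○○…
5) q1 h=25  …○○●●●●[○]○○○○○○…
6) q1 h=26  …○●●●●●[○]○○○○○○…
7) q1 h=27  …●●●●●●[○]○○○○○○…
8) q1 h=28  …●●●●●●[○]○○○○○○…
9) q1 h=29  …●●●●●●[○]○○○○○○…
10) q1 h=30  …●●●●●●[○]○○○○○○…
11) q1 h=31  …●●●●●●[○]○○○○○○…
12) q1 h=32  …●●●●●●[○]○○○○○○…
13) q1 h=33  …●●●●●●[○]○○○○○○…
14) q1 h=34  …●●●●●●[○]○○○○○○|
15) q1 h=35  …●●●●●●[○]○○○○○|
16) q1 h=36  …●●●●●●[○]○○○○|
17) q1 h=37  …●●●●●●[○]○○○|
18) q1 h=38  …●●●●●●[○]○○|
19) q1 h=39  …●●●●●●[○]○|
20) q1 h=40  …●●●●●●[○]|
21) q1 h=40  …●●●●●●[●]|
22) q0 h=39  …●●●●●●[●]●|
23) q0 h=38  …●●●●●●[●]●●|
24) q0 h=37  …●●●●●●[●]●●●|
25) q0 h=36  …●●●●●●[●]●●●●|
26) q0 h=35  …●●●●●●[●]●●●●●|
27) q0 h=34  …●●●●●●[●]●●●●●●|
28) q0 h=33  …●●●●●●[●]●●●●●●…
29) q0 h=32  …●●●●●●[●]●●●●●●…
30) q0 h=31  …●●●●●●[●]●●●●●●…
31) q0 h=30  …●●●●●●[●]●●●●●●…
32) q0 h=29  …●●●●●●[●]●●●●●●…
33) q0 h=28  …●●●●●●[●]●●●●●●…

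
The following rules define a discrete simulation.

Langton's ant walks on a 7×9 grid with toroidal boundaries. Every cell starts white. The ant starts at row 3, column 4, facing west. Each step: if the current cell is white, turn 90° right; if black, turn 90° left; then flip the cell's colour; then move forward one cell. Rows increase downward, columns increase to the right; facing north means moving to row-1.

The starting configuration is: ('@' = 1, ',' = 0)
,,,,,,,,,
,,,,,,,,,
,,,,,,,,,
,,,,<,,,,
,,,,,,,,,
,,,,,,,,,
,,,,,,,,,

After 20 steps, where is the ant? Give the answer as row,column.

5,6

gen 0: ,,,,,,,,,
,,,,,,,,,
,,,,,,,,,
,,,,<,,,,
,,,,,,,,,
,,,,,,,,,
,,,,,,,,,
gen 1: ,,,,,,,,,
,,,,,,,,,
,,,,^,,,,
,,,,@,,,,
,,,,,,,,,
,,,,,,,,,
,,,,,,,,,
gen 2: ,,,,,,,,,
,,,,,,,,,
,,,,@>,,,
,,,,@,,,,
,,,,,,,,,
,,,,,,,,,
,,,,,,,,,
gen 3: ,,,,,,,,,
,,,,,,,,,
,,,,@@,,,
,,,,@v,,,
,,,,,,,,,
,,,,,,,,,
,,,,,,,,,
gen 4: ,,,,,,,,,
,,,,,,,,,
,,,,@@,,,
,,,,<@,,,
,,,,,,,,,
,,,,,,,,,
,,,,,,,,,
gen 5: ,,,,,,,,,
,,,,,,,,,
,,,,@@,,,
,,,,,@,,,
,,,,v,,,,
,,,,,,,,,
,,,,,,,,,
gen 6: ,,,,,,,,,
,,,,,,,,,
,,,,@@,,,
,,,,,@,,,
,,,<@,,,,
,,,,,,,,,
,,,,,,,,,
gen 7: ,,,,,,,,,
,,,,,,,,,
,,,,@@,,,
,,,^,@,,,
,,,@@,,,,
,,,,,,,,,
,,,,,,,,,
gen 8: ,,,,,,,,,
,,,,,,,,,
,,,,@@,,,
,,,@>@,,,
,,,@@,,,,
,,,,,,,,,
,,,,,,,,,
gen 9: ,,,,,,,,,
,,,,,,,,,
,,,,@@,,,
,,,@@@,,,
,,,@v,,,,
,,,,,,,,,
,,,,,,,,,
gen 10: ,,,,,,,,,
,,,,,,,,,
,,,,@@,,,
,,,@@@,,,
,,,@,>,,,
,,,,,,,,,
,,,,,,,,,
gen 11: ,,,,,,,,,
,,,,,,,,,
,,,,@@,,,
,,,@@@,,,
,,,@,@,,,
,,,,,v,,,
,,,,,,,,,
gen 12: ,,,,,,,,,
,,,,,,,,,
,,,,@@,,,
,,,@@@,,,
,,,@,@,,,
,,,,<@,,,
,,,,,,,,,
gen 13: ,,,,,,,,,
,,,,,,,,,
,,,,@@,,,
,,,@@@,,,
,,,@^@,,,
,,,,@@,,,
,,,,,,,,,
gen 14: ,,,,,,,,,
,,,,,,,,,
,,,,@@,,,
,,,@@@,,,
,,,@@>,,,
,,,,@@,,,
,,,,,,,,,
gen 15: ,,,,,,,,,
,,,,,,,,,
,,,,@@,,,
,,,@@^,,,
,,,@@,,,,
,,,,@@,,,
,,,,,,,,,
gen 16: ,,,,,,,,,
,,,,,,,,,
,,,,@@,,,
,,,@<,,,,
,,,@@,,,,
,,,,@@,,,
,,,,,,,,,
gen 17: ,,,,,,,,,
,,,,,,,,,
,,,,@@,,,
,,,@,,,,,
,,,@v,,,,
,,,,@@,,,
,,,,,,,,,
gen 18: ,,,,,,,,,
,,,,,,,,,
,,,,@@,,,
,,,@,,,,,
,,,@,>,,,
,,,,@@,,,
,,,,,,,,,
gen 19: ,,,,,,,,,
,,,,,,,,,
,,,,@@,,,
,,,@,,,,,
,,,@,@,,,
,,,,@v,,,
,,,,,,,,,
gen 20: ,,,,,,,,,
,,,,,,,,,
,,,,@@,,,
,,,@,,,,,
,,,@,@,,,
,,,,@,>,,
,,,,,,,,,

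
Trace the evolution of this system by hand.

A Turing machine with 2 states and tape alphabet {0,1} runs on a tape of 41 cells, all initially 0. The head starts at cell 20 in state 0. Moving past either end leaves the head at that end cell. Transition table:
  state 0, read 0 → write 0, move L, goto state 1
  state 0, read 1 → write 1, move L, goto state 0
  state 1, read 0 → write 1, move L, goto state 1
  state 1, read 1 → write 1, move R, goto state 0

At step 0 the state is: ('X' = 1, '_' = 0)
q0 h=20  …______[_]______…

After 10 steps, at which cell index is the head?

10

[0] q0 h=20  …______[_]______…
[1] q1 h=19  …______[_]______…
[2] q1 h=18  …______[_]X_____…
[3] q1 h=17  …______[_]XX____…
[4] q1 h=16  …______[_]XXX___…
[5] q1 h=15  …______[_]XXXX__…
[6] q1 h=14  …______[_]XXXXX_…
[7] q1 h=13  …______[_]XXXXXX…
[8] q1 h=12  …______[_]XXXXXX…
[9] q1 h=11  …______[_]XXXXXX…
[10] q1 h=10  …______[_]XXXXXX…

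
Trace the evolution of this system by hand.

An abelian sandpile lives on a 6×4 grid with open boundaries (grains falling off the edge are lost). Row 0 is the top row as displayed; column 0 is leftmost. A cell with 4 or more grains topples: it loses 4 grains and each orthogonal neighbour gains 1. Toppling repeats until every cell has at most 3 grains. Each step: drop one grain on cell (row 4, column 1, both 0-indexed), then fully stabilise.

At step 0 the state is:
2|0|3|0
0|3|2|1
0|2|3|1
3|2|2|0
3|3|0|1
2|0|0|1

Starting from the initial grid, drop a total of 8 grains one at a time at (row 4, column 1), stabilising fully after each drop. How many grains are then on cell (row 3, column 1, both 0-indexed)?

[0] 2|0|3|0
0|3|2|1
0|2|3|1
3|2|2|0
3|3|0|1
2|0|0|1
[1] 2|0|3|0
0|3|2|1
1|3|3|1
1|0|3|0
1|2|1|1
3|1|0|1
[2] 2|0|3|0
0|3|2|1
1|3|3|1
1|0|3|0
1|3|1|1
3|1|0|1
[3] 2|0|3|0
0|3|2|1
1|3|3|1
1|1|3|0
2|0|2|1
3|2|0|1
[4] 2|0|3|0
0|3|2|1
1|3|3|1
1|1|3|0
2|1|2|1
3|2|0|1
[5] 2|0|3|0
0|3|2|1
1|3|3|1
1|1|3|0
2|2|2|1
3|2|0|1
[6] 2|0|3|0
0|3|2|1
1|3|3|1
1|1|3|0
2|3|2|1
3|2|0|1
[7] 2|0|3|0
0|3|2|1
1|3|3|1
1|2|3|0
3|0|3|1
3|3|0|1
[8] 2|0|3|0
0|3|2|1
1|3|3|1
1|2|3|0
3|1|3|1
3|3|0|1

2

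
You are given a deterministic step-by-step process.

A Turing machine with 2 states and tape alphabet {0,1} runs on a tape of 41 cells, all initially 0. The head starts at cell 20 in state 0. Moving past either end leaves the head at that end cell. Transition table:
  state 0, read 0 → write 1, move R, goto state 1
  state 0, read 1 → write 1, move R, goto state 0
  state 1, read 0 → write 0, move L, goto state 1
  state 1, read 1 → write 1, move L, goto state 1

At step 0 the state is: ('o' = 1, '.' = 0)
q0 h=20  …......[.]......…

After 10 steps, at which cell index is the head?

12

[0] q0 h=20  …......[.]......…
[1] q1 h=21  ….....o[.]......…
[2] q1 h=20  …......[o]......…
[3] q1 h=19  …......[.]o.....…
[4] q1 h=18  …......[.].o....…
[5] q1 h=17  …......[.]..o...…
[6] q1 h=16  …......[.]...o..…
[7] q1 h=15  …......[.]....o.…
[8] q1 h=14  …......[.].....o…
[9] q1 h=13  …......[.]......…
[10] q1 h=12  …......[.]......…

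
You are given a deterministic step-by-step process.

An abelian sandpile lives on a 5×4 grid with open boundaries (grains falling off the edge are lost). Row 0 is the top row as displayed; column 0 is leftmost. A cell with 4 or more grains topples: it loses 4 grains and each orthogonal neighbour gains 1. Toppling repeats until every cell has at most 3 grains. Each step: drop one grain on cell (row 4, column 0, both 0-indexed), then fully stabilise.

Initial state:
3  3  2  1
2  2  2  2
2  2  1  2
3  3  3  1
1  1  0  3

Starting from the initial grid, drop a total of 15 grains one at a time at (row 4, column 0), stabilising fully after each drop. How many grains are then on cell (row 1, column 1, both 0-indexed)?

3

0) 3  3  2  1
2  2  2  2
2  2  1  2
3  3  3  1
1  1  0  3
1) 3  3  2  1
2  2  2  2
2  2  1  2
3  3  3  1
2  1  0  3
2) 3  3  2  1
2  2  2  2
2  2  1  2
3  3  3  1
3  1  0  3
3) 3  3  2  1
2  2  2  2
3  3  2  2
1  1  0  2
1  3  1  3
4) 3  3  2  1
2  2  2  2
3  3  2  2
1  1  0  2
2  3  1  3
5) 3  3  2  1
2  2  2  2
3  3  2  2
1  1  0  2
3  3  1  3
6) 3  3  2  1
2  2  2  2
3  3  2  2
2  2  0  2
1  0  2  3
7) 3  3  2  1
2  2  2  2
3  3  2  2
2  2  0  2
2  0  2  3
8) 3  3  2  1
2  2  2  2
3  3  2  2
2  2  0  2
3  0  2  3
9) 3  3  2  1
2  2  2  2
3  3  2  2
3  2  0  2
0  1  2  3
10) 3  3  2  1
2  2  2  2
3  3  2  2
3  2  0  2
1  1  2  3
11) 3  3  2  1
2  2  2  2
3  3  2  2
3  2  0  2
2  1  2  3
12) 3  3  2  1
2  2  2  2
3  3  2  2
3  2  0  2
3  1  2  3
13) 3  3  2  1
3  3  2  2
1  1  3  2
2  0  1  2
1  3  2  3
14) 3  3  2  1
3  3  2  2
1  1  3  2
2  0  1  2
2  3  2  3
15) 3  3  2  1
3  3  2  2
1  1  3  2
2  0  1  2
3  3  2  3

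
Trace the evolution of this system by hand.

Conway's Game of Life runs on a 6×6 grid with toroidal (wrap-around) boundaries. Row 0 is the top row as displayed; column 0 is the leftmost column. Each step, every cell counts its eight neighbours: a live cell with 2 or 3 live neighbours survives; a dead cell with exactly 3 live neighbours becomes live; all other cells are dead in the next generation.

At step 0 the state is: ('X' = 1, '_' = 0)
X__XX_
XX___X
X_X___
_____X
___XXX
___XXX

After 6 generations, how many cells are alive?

t=0: X__XX_
XX___X
X_X___
_____X
___XXX
___XXX
t=1: _XXX__
__XXX_
______
X__X_X
X__X__
X_X___
t=2: ____X_
_X__X_
__X__X
X___XX
X_XXX_
X_____
t=3: _____X
___XXX
_X_X__
X_X___
X__XX_
_X__X_
t=4: X__X_X
X_XX_X
XX_X_X
X_X_XX
X_XXX_
X__XX_
t=5: ______
___X__
______
______
X_X___
X_____
t=6: ______
______
______
______
_X____
_X____

2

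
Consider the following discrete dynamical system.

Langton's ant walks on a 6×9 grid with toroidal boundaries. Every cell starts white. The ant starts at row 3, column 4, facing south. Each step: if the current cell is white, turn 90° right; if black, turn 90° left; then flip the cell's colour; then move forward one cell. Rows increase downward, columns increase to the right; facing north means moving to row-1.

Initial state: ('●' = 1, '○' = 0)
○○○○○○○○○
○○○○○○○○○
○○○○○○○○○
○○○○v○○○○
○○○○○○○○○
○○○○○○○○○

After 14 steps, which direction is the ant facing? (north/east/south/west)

north

t=0: ○○○○○○○○○
○○○○○○○○○
○○○○○○○○○
○○○○v○○○○
○○○○○○○○○
○○○○○○○○○
t=1: ○○○○○○○○○
○○○○○○○○○
○○○○○○○○○
○○○<●○○○○
○○○○○○○○○
○○○○○○○○○
t=2: ○○○○○○○○○
○○○○○○○○○
○○○^○○○○○
○○○●●○○○○
○○○○○○○○○
○○○○○○○○○
t=3: ○○○○○○○○○
○○○○○○○○○
○○○●>○○○○
○○○●●○○○○
○○○○○○○○○
○○○○○○○○○
t=4: ○○○○○○○○○
○○○○○○○○○
○○○●●○○○○
○○○●v○○○○
○○○○○○○○○
○○○○○○○○○
t=5: ○○○○○○○○○
○○○○○○○○○
○○○●●○○○○
○○○●○>○○○
○○○○○○○○○
○○○○○○○○○
t=6: ○○○○○○○○○
○○○○○○○○○
○○○●●○○○○
○○○●○●○○○
○○○○○v○○○
○○○○○○○○○
t=7: ○○○○○○○○○
○○○○○○○○○
○○○●●○○○○
○○○●○●○○○
○○○○<●○○○
○○○○○○○○○
t=8: ○○○○○○○○○
○○○○○○○○○
○○○●●○○○○
○○○●^●○○○
○○○○●●○○○
○○○○○○○○○
t=9: ○○○○○○○○○
○○○○○○○○○
○○○●●○○○○
○○○●●>○○○
○○○○●●○○○
○○○○○○○○○
t=10: ○○○○○○○○○
○○○○○○○○○
○○○●●^○○○
○○○●●○○○○
○○○○●●○○○
○○○○○○○○○
t=11: ○○○○○○○○○
○○○○○○○○○
○○○●●●>○○
○○○●●○○○○
○○○○●●○○○
○○○○○○○○○
t=12: ○○○○○○○○○
○○○○○○○○○
○○○●●●●○○
○○○●●○v○○
○○○○●●○○○
○○○○○○○○○
t=13: ○○○○○○○○○
○○○○○○○○○
○○○●●●●○○
○○○●●<●○○
○○○○●●○○○
○○○○○○○○○
t=14: ○○○○○○○○○
○○○○○○○○○
○○○●●^●○○
○○○●●●●○○
○○○○●●○○○
○○○○○○○○○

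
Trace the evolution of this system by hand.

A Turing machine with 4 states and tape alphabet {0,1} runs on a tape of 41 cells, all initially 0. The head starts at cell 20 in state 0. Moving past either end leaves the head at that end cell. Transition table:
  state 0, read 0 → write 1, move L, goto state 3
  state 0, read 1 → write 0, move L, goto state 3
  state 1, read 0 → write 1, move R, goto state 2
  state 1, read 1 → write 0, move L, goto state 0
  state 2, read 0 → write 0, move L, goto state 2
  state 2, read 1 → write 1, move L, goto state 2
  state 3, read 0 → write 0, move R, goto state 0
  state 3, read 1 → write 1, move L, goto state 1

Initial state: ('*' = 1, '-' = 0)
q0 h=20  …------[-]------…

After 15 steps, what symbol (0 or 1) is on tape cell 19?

0) q0 h=20  …------[-]------…
1) q3 h=19  …------[-]*-----…
2) q0 h=20  …------[*]------…
3) q3 h=19  …------[-]------…
4) q0 h=20  …------[-]------…
5) q3 h=19  …------[-]*-----…
6) q0 h=20  …------[*]------…
7) q3 h=19  …------[-]------…
8) q0 h=20  …------[-]------…
9) q3 h=19  …------[-]*-----…
10) q0 h=20  …------[*]------…
11) q3 h=19  …------[-]------…
12) q0 h=20  …------[-]------…
13) q3 h=19  …------[-]*-----…
14) q0 h=20  …------[*]------…
15) q3 h=19  …------[-]------…

0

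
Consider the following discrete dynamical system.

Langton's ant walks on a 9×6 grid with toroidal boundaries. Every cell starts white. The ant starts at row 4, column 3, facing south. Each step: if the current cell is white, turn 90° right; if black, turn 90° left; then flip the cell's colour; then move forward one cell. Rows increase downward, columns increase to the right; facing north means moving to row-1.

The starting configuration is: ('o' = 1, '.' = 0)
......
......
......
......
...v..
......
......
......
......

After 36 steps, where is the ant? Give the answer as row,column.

0,3

0) ......
......
......
......
...v..
......
......
......
......
1) ......
......
......
......
..<o..
......
......
......
......
2) ......
......
......
..^...
..oo..
......
......
......
......
3) ......
......
......
..o>..
..oo..
......
......
......
......
4) ......
......
......
..oo..
..ov..
......
......
......
......
5) ......
......
......
..oo..
..o.>.
......
......
......
......
6) ......
......
......
..oo..
..o.o.
....v.
......
......
......
7) ......
......
......
..oo..
..o.o.
...<o.
......
......
......
8) ......
......
......
..oo..
..o^o.
...oo.
......
......
......
9) ......
......
......
..oo..
..oo>.
...oo.
......
......
......
10) ......
......
......
..oo^.
..oo..
...oo.
......
......
......
11) ......
......
......
..ooo>
..oo..
...oo.
......
......
......
12) ......
......
......
..oooo
..oo.v
...oo.
......
......
......
13) ......
......
......
..oooo
..oo<o
...oo.
......
......
......
14) ......
......
......
..oo^o
..oooo
...oo.
......
......
......
15) ......
......
......
..o<.o
..oooo
...oo.
......
......
......
16) ......
......
......
..o..o
..ovoo
...oo.
......
......
......
17) ......
......
......
..o..o
..o.>o
...oo.
......
......
......
18) ......
......
......
..o.^o
..o..o
...oo.
......
......
......
19) ......
......
......
..o.o>
..o..o
...oo.
......
......
......
20) ......
......
.....^
..o.o.
..o..o
...oo.
......
......
......
21) ......
......
>....o
..o.o.
..o..o
...oo.
......
......
......
22) ......
......
o....o
v.o.o.
..o..o
...oo.
......
......
......
23) ......
......
o....o
o.o.o<
..o..o
...oo.
......
......
......
24) ......
......
o....^
o.o.oo
..o..o
...oo.
......
......
......
25) ......
......
o...<.
o.o.oo
..o..o
...oo.
......
......
......
26) ......
....^.
o...o.
o.o.oo
..o..o
...oo.
......
......
......
27) ......
....o>
o...o.
o.o.oo
..o..o
...oo.
......
......
......
28) ......
....oo
o...ov
o.o.oo
..o..o
...oo.
......
......
......
29) ......
....oo
o...<o
o.o.oo
..o..o
...oo.
......
......
......
30) ......
....oo
o....o
o.o.vo
..o..o
...oo.
......
......
......
31) ......
....oo
o....o
o.o..>
..o..o
...oo.
......
......
......
32) ......
....oo
o....^
o.o...
..o..o
...oo.
......
......
......
33) ......
....oo
o...<.
o.o...
..o..o
...oo.
......
......
......
34) ......
....^o
o...o.
o.o...
..o..o
...oo.
......
......
......
35) ......
...<.o
o...o.
o.o...
..o..o
...oo.
......
......
......
36) ...^..
...o.o
o...o.
o.o...
..o..o
...oo.
......
......
......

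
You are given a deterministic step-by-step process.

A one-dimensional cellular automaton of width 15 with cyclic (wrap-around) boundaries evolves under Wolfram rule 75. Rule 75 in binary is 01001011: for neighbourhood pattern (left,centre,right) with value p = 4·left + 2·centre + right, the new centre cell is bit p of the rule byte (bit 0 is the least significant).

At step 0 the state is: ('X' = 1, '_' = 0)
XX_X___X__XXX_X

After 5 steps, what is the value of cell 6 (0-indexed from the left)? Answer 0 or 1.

0

t=0: XX_X___X__XXX_X
t=1: _X___XX__XX_X_X
t=2: ___XXXX_XXX____
t=3: XXXX__X_X_X_XXX
t=4: ___X_X______X__
t=5: XXX____XXXXX__X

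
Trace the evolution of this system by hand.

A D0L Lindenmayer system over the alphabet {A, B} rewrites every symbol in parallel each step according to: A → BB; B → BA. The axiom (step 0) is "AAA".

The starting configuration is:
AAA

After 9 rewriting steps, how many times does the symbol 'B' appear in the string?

1026

k=0  AAA
k=1  BBBBBB
k=2  BABABABABABA
k=3  BABBBABBBABBBABBBABBBABB
k=4  BABBBABABABBBABABABBBABABABBBABABABBBABABABBBABA
k=5  BABBBABABABBBABBBABBBABABABBBABBBABBBABABABBBABBBABBBABABABBBABBBABBBABABABBBABBBABBBABABABBBABB
k=6  BABBBABABABBBABBBABBBABABABBBABABABBBABABABBBABBBABBBABABA…BABABBBABBBABBBABABABBBABABABBBABABABBBABBBABBBABABABBBABA  (len 192)
k=7  BABBBABABABBBABBBABBBABABABBBABABABBBABABABBBABBBABBBABABA…BABABBBABBBABBBABABABBBABABABBBABABABBBABBBABBBABABABBBABB  (len 384)
k=8  BABBBABABABBBABBBABBBABABABBBABABABBBABABABBBABBBABBBABABA…BABABBBABBBABBBABABABBBABABABBBABABABBBABBBABBBABABABBBABA  (len 768)
k=9  BABBBABABABBBABBBABBBABABABBBABABABBBABABABBBABBBABBBABABA…BABABBBABBBABBBABABABBBABABABBBABABABBBABBBABBBABABABBBABB  (len 1536)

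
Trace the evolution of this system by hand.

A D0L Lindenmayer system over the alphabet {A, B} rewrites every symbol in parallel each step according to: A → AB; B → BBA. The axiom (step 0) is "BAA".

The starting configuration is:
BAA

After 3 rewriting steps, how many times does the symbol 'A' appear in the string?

18

k=0  BAA
k=1  BBAABAB
k=2  BBABBAABABBBAABBBA
k=3  BBABBAABBBABBAABABBBAABBBABBABBAABABBBABBABBAAB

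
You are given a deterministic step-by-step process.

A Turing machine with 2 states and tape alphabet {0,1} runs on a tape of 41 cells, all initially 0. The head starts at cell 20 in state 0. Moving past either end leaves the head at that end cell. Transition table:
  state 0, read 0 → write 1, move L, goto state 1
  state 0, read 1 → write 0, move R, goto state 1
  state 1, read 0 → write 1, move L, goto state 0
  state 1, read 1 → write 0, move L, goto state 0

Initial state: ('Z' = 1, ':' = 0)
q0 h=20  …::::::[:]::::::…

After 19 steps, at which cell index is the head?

1

t=0: q0 h=20  …::::::[:]::::::…
t=1: q1 h=19  …::::::[:]Z:::::…
t=2: q0 h=18  …::::::[:]ZZ::::…
t=3: q1 h=17  …::::::[:]ZZZ:::…
t=4: q0 h=16  …::::::[:]ZZZZ::…
t=5: q1 h=15  …::::::[:]ZZZZZ:…
t=6: q0 h=14  …::::::[:]ZZZZZZ…
t=7: q1 h=13  …::::::[:]ZZZZZZ…
t=8: q0 h=12  …::::::[:]ZZZZZZ…
t=9: q1 h=11  …::::::[:]ZZZZZZ…
t=10: q0 h=10  …::::::[:]ZZZZZZ…
t=11: q1 h= 9  …::::::[:]ZZZZZZ…
t=12: q0 h= 8  …::::::[:]ZZZZZZ…
t=13: q1 h= 7  …::::::[:]ZZZZZZ…
t=14: q0 h= 6  |::::::[:]ZZZZZZ…
t=15: q1 h= 5  |:::::[:]ZZZZZZ…
t=16: q0 h= 4  |::::[:]ZZZZZZ…
t=17: q1 h= 3  |:::[:]ZZZZZZ…
t=18: q0 h= 2  |::[:]ZZZZZZ…
t=19: q1 h= 1  |:[:]ZZZZZZ…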